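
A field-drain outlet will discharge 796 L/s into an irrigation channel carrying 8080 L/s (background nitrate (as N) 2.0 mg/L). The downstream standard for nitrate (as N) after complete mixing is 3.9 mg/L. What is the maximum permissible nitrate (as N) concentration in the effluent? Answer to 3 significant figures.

At the limit, (Qr·Cr + Qe·Cₑ)/(Qr + Qe) = 3.9:
Cₑ = (8876·3.9 − 8080·2.000) / 796.0 = 23.19 mg/L.

23.2 mg/L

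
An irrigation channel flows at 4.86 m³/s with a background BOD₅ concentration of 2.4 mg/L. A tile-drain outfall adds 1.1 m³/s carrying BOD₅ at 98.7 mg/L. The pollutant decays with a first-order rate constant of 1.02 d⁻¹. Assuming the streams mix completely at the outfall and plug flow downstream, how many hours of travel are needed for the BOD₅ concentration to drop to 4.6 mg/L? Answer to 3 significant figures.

34.8 h

Mixed concentration C = ΣQC/ΣQ = (4.860·2.400 + 1.100·98.70) / 5.960 = 120.2/5.960 = 20.17 mg/L.
20.17·exp(−k·t) = 4.6 → t = ln(20.17/4.6)/k = 125200 s = 34.78 h.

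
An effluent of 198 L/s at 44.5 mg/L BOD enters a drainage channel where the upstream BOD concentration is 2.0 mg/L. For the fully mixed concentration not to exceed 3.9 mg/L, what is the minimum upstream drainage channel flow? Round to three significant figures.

4230 L/s

Set C_mix = 3.9: (Q·2.000 + 198.0·44.50) / (Q + 198.0) = 3.9
→ Q = 198.0·(44.50 − 3.9)/(3.9 − 2.000) = 4231 L/s.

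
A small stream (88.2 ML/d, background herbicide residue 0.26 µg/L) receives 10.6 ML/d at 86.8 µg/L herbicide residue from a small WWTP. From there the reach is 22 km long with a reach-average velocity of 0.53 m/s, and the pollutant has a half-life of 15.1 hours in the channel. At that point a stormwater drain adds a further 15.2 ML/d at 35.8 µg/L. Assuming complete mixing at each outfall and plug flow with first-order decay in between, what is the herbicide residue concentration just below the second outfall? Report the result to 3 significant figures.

9.65 µg/L

Conservation of mass: C = (88.20·0.2600 + 10.60·86.80) / 98.80 = 943.0/98.80 = 9.545 µg/L; combined flow 98.80 ML/d.
Travel time t = 22·1000 / 0.53 = 41510 s = 11.53 h.
Half-life 15.1 h → k = ln 2 / 15.1 = 0.04590 h⁻¹ = 1.102 d⁻¹.
Decay over the reach: 9.545·exp(−kt) = 9.545·0.5890 = 5.622 µg/L.
At the second outfall, C = (98.80·5.622 + 15.20·35.80) / (98.80 + 15.20) = 9.646 µg/L.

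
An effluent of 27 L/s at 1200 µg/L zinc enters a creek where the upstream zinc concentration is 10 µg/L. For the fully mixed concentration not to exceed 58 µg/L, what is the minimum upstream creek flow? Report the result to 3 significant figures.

Set C_mix = 58: (Q·10.00 + 27.00·1200) / (Q + 27.00) = 58
→ Q = 27.00·(1200 − 58)/(58 − 10.00) = 642.4 L/s.

642 L/s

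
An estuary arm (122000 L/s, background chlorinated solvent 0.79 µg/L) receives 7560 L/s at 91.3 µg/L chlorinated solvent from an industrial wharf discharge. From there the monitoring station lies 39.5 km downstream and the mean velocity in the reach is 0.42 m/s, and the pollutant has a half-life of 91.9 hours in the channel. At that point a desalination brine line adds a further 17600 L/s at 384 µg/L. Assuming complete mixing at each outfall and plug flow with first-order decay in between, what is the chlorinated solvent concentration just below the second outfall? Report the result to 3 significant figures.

50.3 µg/L

Flow-weighted average: C = (122000·0.7900 + 7560·91.30) / 129600 = 786600/129600 = 6.071 µg/L; combined flow 129600 L/s.
Travel time t = 39.5·1000 / 0.42 = 94050 s = 26.12 h.
Half-life 91.9 h → k = ln 2 / 91.9 = 0.007542 h⁻¹ = 0.1810 d⁻¹.
Decay over the reach: 6.071·exp(−kt) = 6.071·0.8212 = 4.986 µg/L.
At the second outfall, C = (129600·4.986 + 17600·384.0) / (129600 + 17600) = 50.31 µg/L.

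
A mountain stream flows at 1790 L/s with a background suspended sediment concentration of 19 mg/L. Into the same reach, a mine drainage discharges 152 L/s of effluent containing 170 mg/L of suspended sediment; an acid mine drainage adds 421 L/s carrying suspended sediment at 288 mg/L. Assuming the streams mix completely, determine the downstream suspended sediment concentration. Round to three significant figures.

Mass balance: C = (1790·19.00 + 152.0·170.0 + 421.0·288.0) / 2363 = 181100/2363 = 76.64 mg/L.

76.6 mg/L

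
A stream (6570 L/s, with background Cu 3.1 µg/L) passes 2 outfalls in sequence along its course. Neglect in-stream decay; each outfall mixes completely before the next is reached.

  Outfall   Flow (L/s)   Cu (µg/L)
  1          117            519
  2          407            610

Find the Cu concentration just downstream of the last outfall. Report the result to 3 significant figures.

After outfall 1: Q = 6570 + 117.0 = 6687 L/s; C = (6570·3.100 + 117.0·519.0)/6687 = 12.13 µg/L.
After outfall 2: Q = 6687 + 407.0 = 7094 L/s; C = (6687·12.13 + 407.0·610.0)/7094 = 46.43 µg/L.

46.4 µg/L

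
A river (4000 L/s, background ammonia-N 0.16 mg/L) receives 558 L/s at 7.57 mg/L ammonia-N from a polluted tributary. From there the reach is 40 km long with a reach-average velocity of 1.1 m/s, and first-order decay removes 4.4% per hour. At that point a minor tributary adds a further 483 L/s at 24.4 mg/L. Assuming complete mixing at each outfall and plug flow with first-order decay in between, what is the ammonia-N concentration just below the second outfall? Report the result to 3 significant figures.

2.95 mg/L

Flow-weighted average: C = (4000·0.1600 + 558.0·7.570) / 4558 = 4864/4558 = 1.067 mg/L; combined flow 4558 L/s.
Travel time t = 40·1000 / 1.1 = 36360 s = 10.10 h.
4.4%/h lost → k = −ln(1 − 0.044) = 0.04500 h⁻¹.
Decay over the reach: 1.067·exp(−kt) = 1.067·0.6348 = 0.6774 mg/L.
Second outfall: C = (4558·0.6774 + 483.0·24.40)/5041 = 2.950 mg/L.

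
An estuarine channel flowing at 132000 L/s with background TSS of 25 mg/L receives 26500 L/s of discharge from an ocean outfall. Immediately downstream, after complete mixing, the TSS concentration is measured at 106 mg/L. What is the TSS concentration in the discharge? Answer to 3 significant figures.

509 mg/L

Mass balance: 132000·25.00 + 26500·Cₑ = 158500·106.0
→ Cₑ = (158500·106.0 − 132000·25.00) / 26500 = 509.5 mg/L.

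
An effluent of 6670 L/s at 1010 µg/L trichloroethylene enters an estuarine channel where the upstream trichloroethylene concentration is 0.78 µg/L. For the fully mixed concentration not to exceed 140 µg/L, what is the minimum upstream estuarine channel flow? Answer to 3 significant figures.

Set C_mix = 140: (Q·0.7800 + 6670·1010) / (Q + 6670) = 140
→ Q = 6670·(1010 − 140)/(140 − 0.7800) = 41680 L/s.

41700 L/s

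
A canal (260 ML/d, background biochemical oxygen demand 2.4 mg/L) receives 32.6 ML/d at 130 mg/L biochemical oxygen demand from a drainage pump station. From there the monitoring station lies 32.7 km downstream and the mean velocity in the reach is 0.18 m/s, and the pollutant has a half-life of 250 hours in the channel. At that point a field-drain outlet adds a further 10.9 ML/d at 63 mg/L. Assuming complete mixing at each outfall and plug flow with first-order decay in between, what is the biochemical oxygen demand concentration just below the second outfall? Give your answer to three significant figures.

Mixed concentration C = ΣQC/ΣQ = (260.0·2.400 + 32.60·130.0) / 292.6 = 4862/292.6 = 16.62 mg/L; combined flow 292.6 ML/d.
Travel time t = 32.7·1000 / 0.18 = 181700 s = 50.46 h.
Half-life 250 h → k = ln 2 / 250 = 0.002773 h⁻¹ = 0.06654 d⁻¹.
Decay over the reach: 16.62·exp(−kt) = 16.62·0.8694 = 14.45 mg/L.
Second outfall: C = (292.6·14.45 + 10.90·63.00)/303.5 = 16.19 mg/L.

16.2 mg/L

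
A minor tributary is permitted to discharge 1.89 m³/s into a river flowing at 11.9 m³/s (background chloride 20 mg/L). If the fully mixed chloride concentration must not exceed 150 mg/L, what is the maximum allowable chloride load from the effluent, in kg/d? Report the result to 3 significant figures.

Mass balance at the limit: 11.90·20.00 + 1.890·Cₑ = 13.79·150 → Cₑ = 968.5 mg/L.
Load = 1.890 m³/s × 968.5 g/m³ × 86 400 s/d = 158200 kg/d.

158000 kg/d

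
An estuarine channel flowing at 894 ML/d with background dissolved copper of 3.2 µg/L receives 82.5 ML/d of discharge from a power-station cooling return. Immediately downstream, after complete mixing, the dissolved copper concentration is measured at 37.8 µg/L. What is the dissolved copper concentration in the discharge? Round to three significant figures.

413 µg/L

Mass balance: 894.0·3.200 + 82.50·Cₑ = 976.5·37.80
→ Cₑ = (976.5·37.80 − 894.0·3.200) / 82.50 = 412.7 µg/L.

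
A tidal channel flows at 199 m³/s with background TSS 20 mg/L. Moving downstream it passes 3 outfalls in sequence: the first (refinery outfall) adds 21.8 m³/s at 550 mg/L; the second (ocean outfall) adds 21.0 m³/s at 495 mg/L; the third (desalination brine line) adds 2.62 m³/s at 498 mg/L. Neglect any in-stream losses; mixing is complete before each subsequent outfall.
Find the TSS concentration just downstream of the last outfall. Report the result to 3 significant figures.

After outfall 1: Q = 199.0 + 21.80 = 220.8 m³/s; C = (199.0·20.00 + 21.80·550.0)/220.8 = 72.33 mg/L.
After outfall 2: Q = 220.8 + 21.00 = 241.8 m³/s; C = (220.8·72.33 + 21.00·495.0)/241.8 = 109.0 mg/L.
After outfall 3: Q = 241.8 + 2.620 = 244.4 m³/s; C = (241.8·109.0 + 2.620·498.0)/244.4 = 113.2 mg/L.

113 mg/L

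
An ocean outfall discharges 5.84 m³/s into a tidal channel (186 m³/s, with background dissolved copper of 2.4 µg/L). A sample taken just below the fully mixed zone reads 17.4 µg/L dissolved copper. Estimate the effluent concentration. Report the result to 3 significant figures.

Mass balance: 186.0·2.400 + 5.840·Cₑ = 191.8·17.40
→ Cₑ = (191.8·17.40 − 186.0·2.400) / 5.840 = 495.1 µg/L.

495 µg/L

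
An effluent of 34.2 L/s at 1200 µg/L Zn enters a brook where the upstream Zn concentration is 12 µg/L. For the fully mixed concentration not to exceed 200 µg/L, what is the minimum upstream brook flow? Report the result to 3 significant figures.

Set C_mix = 200: (Q·12.00 + 34.20·1200) / (Q + 34.20) = 200
→ Q = 34.20·(1200 − 200)/(200 − 12.00) = 181.9 L/s.

182 L/s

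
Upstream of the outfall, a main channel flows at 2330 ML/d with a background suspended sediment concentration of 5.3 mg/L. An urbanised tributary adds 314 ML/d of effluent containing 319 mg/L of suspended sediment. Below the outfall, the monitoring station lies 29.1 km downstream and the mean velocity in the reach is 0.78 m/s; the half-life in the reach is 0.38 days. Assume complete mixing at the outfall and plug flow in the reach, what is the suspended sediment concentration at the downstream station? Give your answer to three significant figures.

After mixing, C = (2330·5.300 + 314.0·319.0) / 2644 = 112500/2644 = 42.55 mg/L.
Travel time t = 29.1·1000 / 0.78 = 37310 s = 10.36 h.
Half-life 0.38 d → k = ln 2 / 0.38 = 1.824 d⁻¹.
After decay, C = 42.55 × e^(−kt) = 42.55 × 0.4549 = 19.36 mg/L.

19.4 mg/L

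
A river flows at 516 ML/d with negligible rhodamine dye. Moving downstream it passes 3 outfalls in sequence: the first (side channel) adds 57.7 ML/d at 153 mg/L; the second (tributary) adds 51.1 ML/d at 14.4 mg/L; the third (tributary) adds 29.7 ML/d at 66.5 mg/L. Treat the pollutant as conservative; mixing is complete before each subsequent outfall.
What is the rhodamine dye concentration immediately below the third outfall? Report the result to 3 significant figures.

Outfall 1: combined Q = 573.7 ML/d; C = (516.0·0 + 57.70·153.0)/573.7 = 15.39 mg/L.
Outfall 2: combined Q = 624.8 ML/d; C = (573.7·15.39 + 51.10·14.40)/624.8 = 15.31 mg/L.
Outfall 3: combined Q = 654.5 ML/d; C = (624.8·15.31 + 29.70·66.50)/654.5 = 17.63 mg/L.

17.6 mg/L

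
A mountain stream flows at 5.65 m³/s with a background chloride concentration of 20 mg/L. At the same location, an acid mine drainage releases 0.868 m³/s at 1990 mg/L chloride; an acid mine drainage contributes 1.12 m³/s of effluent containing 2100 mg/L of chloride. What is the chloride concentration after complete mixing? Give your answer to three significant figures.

549 mg/L

Mass balance: C = (5.650·20.00 + 0.8680·1990 + 1.120·2100) / 7.638 = 4192/7.638 = 548.9 mg/L.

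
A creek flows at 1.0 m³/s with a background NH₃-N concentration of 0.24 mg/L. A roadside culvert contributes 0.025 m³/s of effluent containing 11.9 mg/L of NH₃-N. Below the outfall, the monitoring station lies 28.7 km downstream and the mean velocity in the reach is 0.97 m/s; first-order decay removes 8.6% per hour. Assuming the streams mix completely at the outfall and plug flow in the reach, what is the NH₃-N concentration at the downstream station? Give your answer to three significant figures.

Flow-weighted average: C = (1.000·0.2400 + 0.02500·11.90) / 1.025 = 0.5375/1.025 = 0.5244 mg/L.
Travel time t = 28.7·1000 / 0.97 = 29590 s = 8.219 h.
8.6%/h lost → k = −ln(1 − 0.086) = 0.08992 h⁻¹.
First-order decay: C = 0.5244·exp(−k·t) = 0.5244·0.4776 = 0.2504 mg/L.

0.250 mg/L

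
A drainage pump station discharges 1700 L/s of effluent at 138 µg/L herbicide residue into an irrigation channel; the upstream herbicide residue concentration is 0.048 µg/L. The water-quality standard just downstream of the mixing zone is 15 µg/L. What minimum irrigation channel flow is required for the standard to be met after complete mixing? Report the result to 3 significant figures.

14000 L/s

Set C_mix = 15: (Q·0.04800 + 1700·138.0) / (Q + 1700) = 15
→ Q = 1700·(138.0 − 15)/(15 − 0.04800) = 13980 L/s.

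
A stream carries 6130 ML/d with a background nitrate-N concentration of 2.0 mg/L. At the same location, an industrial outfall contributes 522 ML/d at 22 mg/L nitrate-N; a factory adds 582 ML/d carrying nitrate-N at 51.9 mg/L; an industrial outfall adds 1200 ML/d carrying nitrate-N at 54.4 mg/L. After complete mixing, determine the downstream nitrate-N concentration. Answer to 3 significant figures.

14.1 mg/L

Flow-weighted average: C = (6130·2.000 + 522.0·22.00 + 582.0·51.90 + 1200·54.40) / 8434 = 119200/8434 = 14.14 mg/L.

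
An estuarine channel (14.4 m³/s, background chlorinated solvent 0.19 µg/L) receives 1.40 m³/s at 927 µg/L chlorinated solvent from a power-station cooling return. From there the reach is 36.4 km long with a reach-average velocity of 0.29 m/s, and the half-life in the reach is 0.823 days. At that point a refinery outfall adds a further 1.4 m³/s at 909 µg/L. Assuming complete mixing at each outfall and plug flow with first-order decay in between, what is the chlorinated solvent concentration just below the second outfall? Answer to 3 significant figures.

Flow-weighted average: C = (14.40·0.1900 + 1.400·927.0) / 15.80 = 1301/15.80 = 82.31 µg/L; combined flow 15.80 m³/s.
Travel time t = 36.4·1000 / 0.29 = 125500 s = 34.87 h.
Half-life 0.823 d → k = ln 2 / 0.823 = 0.8422 d⁻¹.
Decay over the reach: 82.31·exp(−kt) = 82.31·0.2942 = 24.22 µg/L.
Second outfall: C = (15.80·24.22 + 1.400·909.0)/17.20 = 96.23 µg/L.

96.2 µg/L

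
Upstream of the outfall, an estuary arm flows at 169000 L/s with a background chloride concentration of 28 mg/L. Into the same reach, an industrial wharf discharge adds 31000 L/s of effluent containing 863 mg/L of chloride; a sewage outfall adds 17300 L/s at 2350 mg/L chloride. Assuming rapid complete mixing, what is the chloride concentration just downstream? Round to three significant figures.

Flow-weighted average: C = (169000·28.00 + 31000·863.0 + 17300·2350) / 217300 = 72140000/217300 = 332.0 mg/L.

332 mg/L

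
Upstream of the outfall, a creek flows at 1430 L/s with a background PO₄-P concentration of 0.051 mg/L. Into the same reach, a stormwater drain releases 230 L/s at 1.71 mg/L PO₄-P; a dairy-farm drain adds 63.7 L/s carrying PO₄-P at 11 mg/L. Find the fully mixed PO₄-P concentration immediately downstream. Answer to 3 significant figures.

0.677 mg/L

After mixing, C = (1430·0.05100 + 230.0·1.710 + 63.70·11.00) / 1724 = 1167/1724 = 0.6770 mg/L.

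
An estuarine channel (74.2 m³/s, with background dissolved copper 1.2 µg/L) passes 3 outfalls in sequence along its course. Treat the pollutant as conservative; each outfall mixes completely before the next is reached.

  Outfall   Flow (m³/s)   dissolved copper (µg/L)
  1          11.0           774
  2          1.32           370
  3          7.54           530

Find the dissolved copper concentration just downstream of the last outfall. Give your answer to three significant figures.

139 µg/L

Outfall 1: combined Q = 85.20 m³/s; C = (74.20·1.200 + 11.00·774.0)/85.20 = 101.0 µg/L.
Outfall 2: combined Q = 86.52 m³/s; C = (85.20·101.0 + 1.320·370.0)/86.52 = 105.1 µg/L.
Outfall 3: combined Q = 94.06 m³/s; C = (86.52·105.1 + 7.540·530.0)/94.06 = 139.1 µg/L.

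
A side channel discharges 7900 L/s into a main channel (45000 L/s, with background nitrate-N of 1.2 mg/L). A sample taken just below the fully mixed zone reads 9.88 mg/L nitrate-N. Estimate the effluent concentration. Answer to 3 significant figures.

Mass balance: 45000·1.200 + 7900·Cₑ = 52900·9.880
→ Cₑ = (52900·9.880 − 45000·1.200) / 7900 = 59.32 mg/L.

59.3 mg/L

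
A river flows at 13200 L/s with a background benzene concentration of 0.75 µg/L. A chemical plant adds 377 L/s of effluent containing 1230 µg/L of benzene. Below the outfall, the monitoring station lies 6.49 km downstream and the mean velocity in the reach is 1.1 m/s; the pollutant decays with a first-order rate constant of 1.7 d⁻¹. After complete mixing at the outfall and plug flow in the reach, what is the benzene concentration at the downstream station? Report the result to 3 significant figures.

Flow-weighted average: C = (13200·0.7500 + 377.0·1230) / 13580 = 473600/13580 = 34.88 µg/L.
Travel time t = 6.49·1000 / 1.1 = 5900 s = 1.639 h.
First-order decay: C = 34.88·exp(−k·t) = 34.88·0.8904 = 31.06 µg/L.

31.1 µg/L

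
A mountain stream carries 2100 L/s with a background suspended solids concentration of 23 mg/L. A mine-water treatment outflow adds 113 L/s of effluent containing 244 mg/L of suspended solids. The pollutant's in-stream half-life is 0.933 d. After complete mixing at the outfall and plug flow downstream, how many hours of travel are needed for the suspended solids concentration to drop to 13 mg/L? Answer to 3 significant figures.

Mass balance: C = (2100·23.00 + 113.0·244.0) / 2213 = 75870/2213 = 34.28 mg/L.
Half-life 0.933 d → k = ln 2 / 0.933 = 0.7429 d⁻¹.
34.28·exp(−k·t) = 13 → t = ln(34.28/13)/k = 112800 s = 31.33 h.

31.3 h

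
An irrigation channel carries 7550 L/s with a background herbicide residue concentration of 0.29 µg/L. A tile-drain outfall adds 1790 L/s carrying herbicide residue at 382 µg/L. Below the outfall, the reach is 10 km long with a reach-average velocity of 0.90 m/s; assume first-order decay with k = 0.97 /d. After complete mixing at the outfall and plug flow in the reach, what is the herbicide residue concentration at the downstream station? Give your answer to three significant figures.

Mixed concentration C = ΣQC/ΣQ = (7550·0.2900 + 1790·382.0) / 9340 = 686000/9340 = 73.44 µg/L.
Travel time t = 10·1000 / 0.90 = 11110 s = 3.086 h.
First-order decay: C = 73.44·exp(−k·t) = 73.44·0.8827 = 64.83 µg/L.

64.8 µg/L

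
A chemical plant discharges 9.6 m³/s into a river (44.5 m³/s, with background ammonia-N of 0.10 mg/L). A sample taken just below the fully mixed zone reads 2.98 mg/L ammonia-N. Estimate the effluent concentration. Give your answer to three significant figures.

Mass balance: 44.50·0.1000 + 9.600·Cₑ = 54.10·2.980
→ Cₑ = (54.10·2.980 − 44.50·0.1000) / 9.600 = 16.33 mg/L.

16.3 mg/L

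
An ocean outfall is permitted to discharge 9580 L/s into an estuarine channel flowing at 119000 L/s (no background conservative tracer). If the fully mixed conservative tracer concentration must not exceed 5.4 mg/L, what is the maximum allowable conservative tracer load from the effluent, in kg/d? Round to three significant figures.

60000 kg/d

Mass balance at the limit: 119000·0 + 9580·Cₑ = 128600·5.4 → Cₑ = 72.48 mg/L.
9580 L/s = 9.580 m³/s. Load = 9.580 m³/s × 72.48 g/m³ × 86 400 s/d = 59990 kg/d.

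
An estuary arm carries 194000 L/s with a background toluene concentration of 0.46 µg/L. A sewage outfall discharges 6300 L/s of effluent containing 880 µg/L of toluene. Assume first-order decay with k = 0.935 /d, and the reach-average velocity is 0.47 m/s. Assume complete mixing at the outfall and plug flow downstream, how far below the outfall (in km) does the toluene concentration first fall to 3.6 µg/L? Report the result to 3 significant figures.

Mass balance: C = (194000·0.4600 + 6300·880.0) / 200300 = 5633000/200300 = 28.12 µg/L.
Set 28.12·exp(−k·t) = 3.6 → t = ln(28.12/3.6)/k = 190000 s = 52.77 h.
Distance = v·t = 0.47·190000 = 89280 m = 89.28 km.

89.3 km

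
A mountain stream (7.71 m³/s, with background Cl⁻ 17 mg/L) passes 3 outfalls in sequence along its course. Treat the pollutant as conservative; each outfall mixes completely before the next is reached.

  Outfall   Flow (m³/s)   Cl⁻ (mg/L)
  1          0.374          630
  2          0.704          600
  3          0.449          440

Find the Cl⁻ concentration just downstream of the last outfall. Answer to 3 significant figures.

Below outfall 1: Q → 8.084 m³/s, C = (7.710·17.00 + 0.3740·630.0)/8.084 = 45.36 mg/L.
Below outfall 2: Q → 8.788 m³/s, C = (8.084·45.36 + 0.7040·600.0)/8.788 = 89.79 mg/L.
Below outfall 3: Q → 9.237 m³/s, C = (8.788·89.79 + 0.4490·440.0)/9.237 = 106.8 mg/L.

107 mg/L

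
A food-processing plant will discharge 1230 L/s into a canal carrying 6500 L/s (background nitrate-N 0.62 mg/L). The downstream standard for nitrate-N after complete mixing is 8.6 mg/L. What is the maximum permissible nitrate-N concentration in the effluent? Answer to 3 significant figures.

50.8 mg/L

At the limit, (Qr·Cr + Qe·Cₑ)/(Qr + Qe) = 8.6:
Cₑ = (7730·8.6 − 6500·0.6200) / 1230 = 50.77 mg/L.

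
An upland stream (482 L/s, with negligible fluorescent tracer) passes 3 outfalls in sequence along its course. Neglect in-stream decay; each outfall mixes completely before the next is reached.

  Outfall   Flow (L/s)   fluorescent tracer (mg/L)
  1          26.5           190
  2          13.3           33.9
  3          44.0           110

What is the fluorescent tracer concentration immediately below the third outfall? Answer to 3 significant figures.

18.3 mg/L

After outfall 1: Q = 482.0 + 26.50 = 508.5 L/s; C = (482.0·0 + 26.50·190.0)/508.5 = 9.902 mg/L.
After outfall 2: Q = 508.5 + 13.30 = 521.8 L/s; C = (508.5·9.902 + 13.30·33.90)/521.8 = 10.51 mg/L.
After outfall 3: Q = 521.8 + 44.00 = 565.8 L/s; C = (521.8·10.51 + 44.00·110.0)/565.8 = 18.25 mg/L.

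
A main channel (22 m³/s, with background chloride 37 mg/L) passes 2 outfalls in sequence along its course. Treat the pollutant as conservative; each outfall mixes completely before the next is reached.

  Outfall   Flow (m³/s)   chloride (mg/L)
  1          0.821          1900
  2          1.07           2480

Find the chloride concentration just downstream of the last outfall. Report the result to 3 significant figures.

210 mg/L

Outfall 1: combined Q = 22.82 m³/s; C = (22.00·37.00 + 0.8210·1900)/22.82 = 104.0 mg/L.
Outfall 2: combined Q = 23.89 m³/s; C = (22.82·104.0 + 1.070·2480)/23.89 = 210.4 mg/L.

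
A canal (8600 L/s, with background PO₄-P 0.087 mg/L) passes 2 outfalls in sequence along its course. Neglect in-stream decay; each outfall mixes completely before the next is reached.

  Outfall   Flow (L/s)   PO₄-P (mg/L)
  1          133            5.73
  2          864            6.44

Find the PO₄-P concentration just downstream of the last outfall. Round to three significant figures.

0.737 mg/L

After outfall 1: Q = 8600 + 133.0 = 8733 L/s; C = (8600·0.08700 + 133.0·5.730)/8733 = 0.1729 mg/L.
After outfall 2: Q = 8733 + 864.0 = 9597 L/s; C = (8733·0.1729 + 864.0·6.440)/9597 = 0.7372 mg/L.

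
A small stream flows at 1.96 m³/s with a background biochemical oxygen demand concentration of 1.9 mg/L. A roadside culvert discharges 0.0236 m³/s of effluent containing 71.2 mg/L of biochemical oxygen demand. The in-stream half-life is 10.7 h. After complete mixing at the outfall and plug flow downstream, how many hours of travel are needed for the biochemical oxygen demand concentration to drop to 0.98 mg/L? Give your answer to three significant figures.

After mixing, C = (1.960·1.900 + 0.02360·71.20) / 1.984 = 5.404/1.984 = 2.725 mg/L.
Half-life 10.7 h → k = ln 2 / 10.7 = 0.06478 h⁻¹ = 1.555 d⁻¹.
2.725·exp(−k·t) = 0.98 → t = ln(2.725/0.98)/k = 56820 s = 15.78 h.

15.8 h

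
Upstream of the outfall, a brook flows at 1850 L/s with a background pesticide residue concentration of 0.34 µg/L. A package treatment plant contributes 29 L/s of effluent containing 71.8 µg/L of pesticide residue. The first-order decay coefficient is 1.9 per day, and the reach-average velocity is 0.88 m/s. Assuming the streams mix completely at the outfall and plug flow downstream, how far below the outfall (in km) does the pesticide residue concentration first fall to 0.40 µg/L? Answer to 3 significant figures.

Mixed concentration C = ΣQC/ΣQ = (1850·0.3400 + 29.00·71.80) / 1879 = 2711/1879 = 1.443 µg/L.
Set 1.443·exp(−k·t) = 0.40 → t = ln(1.443/0.40)/k = 58340 s = 16.21 h.
Distance = v·t = 0.88·58340 = 51340 m = 51.34 km.

51.3 km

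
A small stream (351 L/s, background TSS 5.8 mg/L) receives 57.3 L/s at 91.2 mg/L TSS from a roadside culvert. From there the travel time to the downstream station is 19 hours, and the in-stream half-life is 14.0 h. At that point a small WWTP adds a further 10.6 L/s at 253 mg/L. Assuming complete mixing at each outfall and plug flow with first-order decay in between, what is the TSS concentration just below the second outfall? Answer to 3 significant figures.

13.2 mg/L

Mixed concentration C = ΣQC/ΣQ = (351.0·5.800 + 57.30·91.20) / 408.3 = 7262/408.3 = 17.78 mg/L; combined flow 408.3 L/s.
Half-life 14.0 h → k = ln 2 / 14.0 = 0.04951 h⁻¹ = 1.188 d⁻¹.
Applying C = C₀e^(−kt): 17.78 × 0.3904 = 6.942 mg/L.
Second outfall: C = (408.3·6.942 + 10.60·253.0)/418.9 = 13.17 mg/L.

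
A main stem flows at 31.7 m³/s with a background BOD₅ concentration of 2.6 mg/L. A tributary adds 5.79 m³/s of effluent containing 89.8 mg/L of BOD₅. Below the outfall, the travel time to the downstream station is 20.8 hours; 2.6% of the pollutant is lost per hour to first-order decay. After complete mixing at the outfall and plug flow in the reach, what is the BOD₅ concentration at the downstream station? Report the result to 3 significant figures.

9.29 mg/L

Conservation of mass: C = (31.70·2.600 + 5.790·89.80) / 37.49 = 602.4/37.49 = 16.07 mg/L.
2.6%/h lost → k = −ln(1 − 0.026) = 0.02634 h⁻¹.
First-order decay: C = 16.07·exp(−k·t) = 16.07·0.5781 = 9.289 mg/L.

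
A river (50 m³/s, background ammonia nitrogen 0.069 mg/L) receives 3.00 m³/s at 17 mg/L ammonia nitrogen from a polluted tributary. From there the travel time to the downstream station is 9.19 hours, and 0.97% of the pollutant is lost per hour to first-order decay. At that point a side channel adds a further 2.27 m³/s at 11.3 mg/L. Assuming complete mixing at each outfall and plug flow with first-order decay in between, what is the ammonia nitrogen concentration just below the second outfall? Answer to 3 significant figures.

Mass balance: C = (50.00·0.06900 + 3.000·17.00) / 53.00 = 54.45/53.00 = 1.027 mg/L; combined flow 53.00 m³/s.
0.97%/h lost → k = −ln(1 − 0.0097) = 0.009747 h⁻¹.
Applying C = C₀e^(−kt): 1.027 × 0.9143 = 0.9393 mg/L.
At the second outfall, C = (53.00·0.9393 + 2.270·11.30) / (53.00 + 2.270) = 1.365 mg/L.

1.36 mg/L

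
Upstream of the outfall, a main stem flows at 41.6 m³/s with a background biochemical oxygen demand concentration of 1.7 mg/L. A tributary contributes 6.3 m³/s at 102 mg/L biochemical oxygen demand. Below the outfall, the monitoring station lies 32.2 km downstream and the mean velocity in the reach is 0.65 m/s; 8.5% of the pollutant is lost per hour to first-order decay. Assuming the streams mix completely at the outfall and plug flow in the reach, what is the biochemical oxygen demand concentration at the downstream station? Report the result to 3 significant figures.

4.39 mg/L

Mixed concentration C = ΣQC/ΣQ = (41.60·1.700 + 6.300·102.0) / 47.90 = 713.3/47.90 = 14.89 mg/L.
Travel time t = 32.2·1000 / 0.65 = 49540 s = 13.76 h.
8.5%/h lost → k = −ln(1 − 0.085) = 0.08883 h⁻¹.
First-order decay: C = 14.89·exp(−k·t) = 14.89·0.2945 = 4.386 mg/L.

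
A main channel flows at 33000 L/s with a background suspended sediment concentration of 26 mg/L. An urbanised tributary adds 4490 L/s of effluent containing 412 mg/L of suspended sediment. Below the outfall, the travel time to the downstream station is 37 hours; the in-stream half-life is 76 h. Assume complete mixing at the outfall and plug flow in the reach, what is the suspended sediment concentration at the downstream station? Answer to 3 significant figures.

51.5 mg/L

Mass balance: C = (33000·26.00 + 4490·412.0) / 37490 = 2708000/37490 = 72.23 mg/L.
Half-life 76 h → k = ln 2 / 76 = 0.009120 h⁻¹ = 0.2189 d⁻¹.
Decay over the reach: 72.23·exp(−kt) = 72.23·0.7136 = 51.54 mg/L.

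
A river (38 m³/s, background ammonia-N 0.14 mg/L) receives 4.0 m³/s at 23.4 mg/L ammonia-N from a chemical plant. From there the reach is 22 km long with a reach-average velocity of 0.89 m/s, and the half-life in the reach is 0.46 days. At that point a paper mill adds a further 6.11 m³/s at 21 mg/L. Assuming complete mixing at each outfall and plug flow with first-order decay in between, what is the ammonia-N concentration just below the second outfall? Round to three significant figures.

4.00 mg/L

Flow-weighted average: C = (38.00·0.1400 + 4.000·23.40) / 42.00 = 98.92/42.00 = 2.355 mg/L; combined flow 42.00 m³/s.
Travel time t = 22·1000 / 0.89 = 24720 s = 6.866 h.
Half-life 0.46 d → k = ln 2 / 0.46 = 1.507 d⁻¹.
Decay over the reach: 2.355·exp(−kt) = 2.355·0.6498 = 1.530 mg/L.
At the second outfall, C = (42.00·1.530 + 6.110·21.00) / (42.00 + 6.110) = 4.003 mg/L.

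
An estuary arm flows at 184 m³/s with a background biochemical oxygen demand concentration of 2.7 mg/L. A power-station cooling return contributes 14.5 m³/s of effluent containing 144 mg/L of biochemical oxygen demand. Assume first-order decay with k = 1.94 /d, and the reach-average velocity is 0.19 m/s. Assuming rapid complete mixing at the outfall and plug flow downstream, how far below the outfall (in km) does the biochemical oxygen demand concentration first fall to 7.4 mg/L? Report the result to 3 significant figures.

Mixed concentration C = ΣQC/ΣQ = (184.0·2.700 + 14.50·144.0) / 198.5 = 2585/198.5 = 13.02 mg/L.
Set 13.02·exp(−k·t) = 7.4 → t = ln(13.02/7.4)/k = 25170 s = 6.991 h.
Distance = v·t = 0.19·25170 = 4782 m = 4.782 km.

4.78 km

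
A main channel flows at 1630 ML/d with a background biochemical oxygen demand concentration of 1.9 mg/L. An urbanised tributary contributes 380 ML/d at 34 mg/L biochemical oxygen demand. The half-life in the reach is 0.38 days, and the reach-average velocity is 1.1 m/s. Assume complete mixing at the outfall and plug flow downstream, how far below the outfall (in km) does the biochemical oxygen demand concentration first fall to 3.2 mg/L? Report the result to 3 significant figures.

Mass balance: C = (1630·1.900 + 380.0·34.00) / 2010 = 16020/2010 = 7.969 mg/L.
Half-life 0.38 d → k = ln 2 / 0.38 = 1.824 d⁻¹.
Set 7.969·exp(−k·t) = 3.2 → t = ln(7.969/3.2)/k = 43220 s = 12.00 h.
Distance = v·t = 1.1·43220 = 47540 m = 47.54 km.

47.5 km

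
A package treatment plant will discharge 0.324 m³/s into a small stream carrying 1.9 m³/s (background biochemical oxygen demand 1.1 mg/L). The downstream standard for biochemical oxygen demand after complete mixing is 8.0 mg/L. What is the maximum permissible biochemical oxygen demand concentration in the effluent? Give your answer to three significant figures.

48.5 mg/L

At the limit, (Qr·Cr + Qe·Cₑ)/(Qr + Qe) = 8.0:
Cₑ = (2.224·8.0 − 1.900·1.100) / 0.3240 = 48.46 mg/L.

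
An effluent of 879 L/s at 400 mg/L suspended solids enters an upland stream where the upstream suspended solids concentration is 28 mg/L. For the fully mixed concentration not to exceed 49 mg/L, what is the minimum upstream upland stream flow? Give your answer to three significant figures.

Set C_mix = 49: (Q·28.00 + 879.0·400.0) / (Q + 879.0) = 49
→ Q = 879.0·(400.0 − 49)/(49 − 28.00) = 14690 L/s.

14700 L/s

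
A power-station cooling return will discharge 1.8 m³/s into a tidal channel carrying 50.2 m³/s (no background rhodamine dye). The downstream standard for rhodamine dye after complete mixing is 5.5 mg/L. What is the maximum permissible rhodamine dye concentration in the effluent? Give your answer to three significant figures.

159 mg/L

At the limit, (Qr·Cr + Qe·Cₑ)/(Qr + Qe) = 5.5:
Cₑ = (52.00·5.5 − 50.20·0) / 1.800 = 158.9 mg/L.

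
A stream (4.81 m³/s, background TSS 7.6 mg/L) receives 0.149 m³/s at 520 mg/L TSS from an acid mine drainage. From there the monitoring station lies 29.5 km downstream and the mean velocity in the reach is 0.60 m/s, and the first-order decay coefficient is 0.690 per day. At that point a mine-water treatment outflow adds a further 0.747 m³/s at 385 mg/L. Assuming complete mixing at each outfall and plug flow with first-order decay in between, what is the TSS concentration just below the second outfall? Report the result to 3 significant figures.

63.9 mg/L

Mixed concentration C = ΣQC/ΣQ = (4.810·7.600 + 0.1490·520.0) / 4.959 = 114.0/4.959 = 23.00 mg/L; combined flow 4.959 m³/s.
Travel time t = 29.5·1000 / 0.60 = 49170 s = 13.66 h.
First-order decay: C = 23.00·exp(−k·t) = 23.00·0.6753 = 15.53 mg/L.
Second outfall: C = (4.959·15.53 + 0.7470·385.0)/5.706 = 63.90 mg/L.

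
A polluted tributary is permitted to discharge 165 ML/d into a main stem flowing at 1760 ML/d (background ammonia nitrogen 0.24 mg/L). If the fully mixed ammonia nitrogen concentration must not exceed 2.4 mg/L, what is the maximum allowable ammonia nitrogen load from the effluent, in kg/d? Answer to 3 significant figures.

Mass balance at the limit: 1760·0.2400 + 165.0·Cₑ = 1925·2.4 → Cₑ = 25.44 mg/L.
165.0 ML/d = 1.910 m³/s. Load = 1.910 m³/s × 25.44 g/m³ × 86 400 s/d = 4198 kg/d.

4200 kg/d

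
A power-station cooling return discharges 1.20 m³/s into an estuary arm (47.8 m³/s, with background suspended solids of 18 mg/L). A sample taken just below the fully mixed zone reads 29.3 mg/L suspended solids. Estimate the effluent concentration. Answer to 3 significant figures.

479 mg/L

Mass balance: 47.80·18.00 + 1.200·Cₑ = 49.00·29.30
→ Cₑ = (49.00·29.30 − 47.80·18.00) / 1.200 = 479.4 mg/L.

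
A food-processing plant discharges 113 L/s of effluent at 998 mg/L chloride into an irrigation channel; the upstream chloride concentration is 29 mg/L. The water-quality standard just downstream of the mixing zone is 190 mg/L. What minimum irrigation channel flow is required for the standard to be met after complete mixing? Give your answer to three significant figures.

567 L/s

Set C_mix = 190: (Q·29.00 + 113.0·998.0) / (Q + 113.0) = 190
→ Q = 113.0·(998.0 − 190)/(190 − 29.00) = 567.1 L/s.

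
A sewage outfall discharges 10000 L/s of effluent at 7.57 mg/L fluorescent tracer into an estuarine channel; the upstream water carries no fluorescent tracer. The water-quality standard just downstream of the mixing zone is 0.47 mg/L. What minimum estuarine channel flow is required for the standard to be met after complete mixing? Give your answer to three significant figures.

151000 L/s

Set C_mix = 0.47: (Q·0 + 10000·7.570) / (Q + 10000) = 0.47
→ Q = 10000·(7.570 − 0.47)/(0.47 − 0) = 151100 L/s.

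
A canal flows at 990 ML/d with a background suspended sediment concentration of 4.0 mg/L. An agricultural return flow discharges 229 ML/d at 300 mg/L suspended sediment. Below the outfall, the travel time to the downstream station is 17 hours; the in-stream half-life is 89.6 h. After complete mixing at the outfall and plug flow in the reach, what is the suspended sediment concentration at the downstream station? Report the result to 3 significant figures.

52.3 mg/L

Flow-weighted average: C = (990.0·4.000 + 229.0·300.0) / 1219 = 72660/1219 = 59.61 mg/L.
Half-life 89.6 h → k = ln 2 / 89.6 = 0.007736 h⁻¹ = 0.1857 d⁻¹.
After decay, C = 59.61 × e^(−kt) = 59.61 × 0.8768 = 52.26 mg/L.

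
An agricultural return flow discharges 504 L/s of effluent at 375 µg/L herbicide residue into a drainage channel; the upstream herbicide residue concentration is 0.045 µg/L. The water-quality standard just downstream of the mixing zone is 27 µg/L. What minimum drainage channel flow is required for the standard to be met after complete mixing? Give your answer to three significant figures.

Set C_mix = 27: (Q·0.04500 + 504.0·375.0) / (Q + 504.0) = 27
→ Q = 504.0·(375.0 − 27)/(27 − 0.04500) = 6507 L/s.

6510 L/s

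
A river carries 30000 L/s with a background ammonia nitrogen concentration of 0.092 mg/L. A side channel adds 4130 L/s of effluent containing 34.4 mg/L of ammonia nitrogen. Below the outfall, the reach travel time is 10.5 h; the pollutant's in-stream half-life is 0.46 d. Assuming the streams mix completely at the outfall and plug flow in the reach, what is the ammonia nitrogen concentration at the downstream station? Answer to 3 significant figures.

Flow-weighted average: C = (30000·0.09200 + 4130·34.40) / 34130 = 144800/34130 = 4.244 mg/L.
Half-life 0.46 d → k = ln 2 / 0.46 = 1.507 d⁻¹.
First-order decay: C = 4.244·exp(−k·t) = 4.244·0.5172 = 2.195 mg/L.

2.19 mg/L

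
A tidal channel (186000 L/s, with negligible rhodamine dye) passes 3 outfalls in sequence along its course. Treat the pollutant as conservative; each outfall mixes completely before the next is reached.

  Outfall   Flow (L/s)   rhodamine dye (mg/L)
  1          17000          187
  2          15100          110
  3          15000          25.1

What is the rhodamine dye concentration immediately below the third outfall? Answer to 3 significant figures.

After outfall 1: Q = 186000 + 17000 = 203000 L/s; C = (186000·0 + 17000·187.0)/203000 = 15.66 mg/L.
After outfall 2: Q = 203000 + 15100 = 218100 L/s; C = (203000·15.66 + 15100·110.0)/218100 = 22.19 mg/L.
After outfall 3: Q = 218100 + 15000 = 233100 L/s; C = (218100·22.19 + 15000·25.10)/233100 = 22.38 mg/L.

22.4 mg/L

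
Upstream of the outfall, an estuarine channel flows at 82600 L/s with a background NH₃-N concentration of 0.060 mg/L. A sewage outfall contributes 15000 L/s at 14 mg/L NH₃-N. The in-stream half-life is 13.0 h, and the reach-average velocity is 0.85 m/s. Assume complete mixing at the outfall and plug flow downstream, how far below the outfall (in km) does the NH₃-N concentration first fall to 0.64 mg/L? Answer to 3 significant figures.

Flow-weighted average: C = (82600·0.06000 + 15000·14.00) / 97600 = 215000/97600 = 2.202 mg/L.
Half-life 13.0 h → k = ln 2 / 13.0 = 0.05332 h⁻¹ = 1.280 d⁻¹.
Set 2.202·exp(−k·t) = 0.64 → t = ln(2.202/0.64)/k = 83440 s = 23.18 h.
Distance = v·t = 0.85·83440 = 70930 m = 70.93 km.

70.9 km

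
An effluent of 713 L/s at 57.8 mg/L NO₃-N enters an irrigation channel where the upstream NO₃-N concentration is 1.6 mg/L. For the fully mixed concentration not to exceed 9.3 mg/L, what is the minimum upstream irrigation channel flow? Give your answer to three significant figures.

Set C_mix = 9.3: (Q·1.600 + 713.0·57.80) / (Q + 713.0) = 9.3
→ Q = 713.0·(57.80 − 9.3)/(9.3 − 1.600) = 4491 L/s.

4490 L/s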